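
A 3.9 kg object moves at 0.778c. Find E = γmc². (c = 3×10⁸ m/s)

γ = 1/√(1 - 0.778²) = 1.5917
mc² = 3.9 × (3×10⁸)² = 3.510×10¹⁷ J
E = γmc² = 1.5917 × 3.510×10¹⁷ = 5.587×10¹⁷ J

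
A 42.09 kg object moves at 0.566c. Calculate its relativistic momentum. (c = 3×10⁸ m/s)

γ = 1/√(1 - 0.566²) = 1.213
v = 0.566 × 3×10⁸ = 1.698×10⁸ m/s
p = γmv = 1.213 × 42.09 × 1.698×10⁸ = 8.669×10⁹ kg·m/s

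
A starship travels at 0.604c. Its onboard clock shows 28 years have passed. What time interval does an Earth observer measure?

Proper time Δt₀ = 28 years
γ = 1/√(1 - 0.604²) = 1.2547
Δt = γΔt₀ = 1.2547 × 28 = 35.13 years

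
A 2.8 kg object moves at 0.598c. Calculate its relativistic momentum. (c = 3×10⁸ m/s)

γ = 1/√(1 - 0.598²) = 1.2477
v = 0.598 × 3×10⁸ = 1.794×10⁸ m/s
p = γmv = 1.2477 × 2.8 × 1.794×10⁸ = 6.267×10⁸ kg·m/s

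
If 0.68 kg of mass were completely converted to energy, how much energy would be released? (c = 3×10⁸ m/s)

Using E = mc²:
c² = (3×10⁸)² = 9×10¹⁶ m²/s²
E = 0.68 × 9×10¹⁶ = 6.120×10¹⁶ J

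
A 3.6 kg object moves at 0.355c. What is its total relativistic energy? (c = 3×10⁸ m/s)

γ = 1/√(1 - 0.355²) = 1.0697
mc² = 3.6 × (3×10⁸)² = 3.240×10¹⁷ J
E = γmc² = 1.0697 × 3.240×10¹⁷ = 3.466×10¹⁷ J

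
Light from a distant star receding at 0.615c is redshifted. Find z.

β = 0.615
(1+β)/(1-β) = 1.615/0.385 = 4.195
√(4.195) = 2.048
z = 2.048 - 1 = 1.048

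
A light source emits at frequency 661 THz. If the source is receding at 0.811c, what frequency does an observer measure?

β = v/c = 0.811
(1-β)/(1+β) = 0.189/1.811 = 0.10436
Doppler factor = √(0.10436) = 0.32305
f_obs = 661 × 0.32305 = 213.5 THz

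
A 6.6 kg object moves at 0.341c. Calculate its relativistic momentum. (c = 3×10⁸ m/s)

γ = 1/√(1 - 0.341²) = 1.06376
v = 0.341 × 3×10⁸ = 1.023×10⁸ m/s
p = γmv = 1.06376 × 6.6 × 1.023×10⁸ = 7.182×10⁸ kg·m/s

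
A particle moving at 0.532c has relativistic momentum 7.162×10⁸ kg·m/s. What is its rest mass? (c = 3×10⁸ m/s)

γ = 1/√(1 - 0.532²) = 1.181
v = 0.532 × 3×10⁸ = 1.596×10⁸ m/s
m = p/(γv) = 7.162×10⁸/(1.181 × 1.596×10⁸) = 3.800 kg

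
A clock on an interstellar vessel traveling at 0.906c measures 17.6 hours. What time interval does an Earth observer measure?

Proper time Δt₀ = 17.6 hours
γ = 1/√(1 - 0.906²) = 2.3625
Δt = γΔt₀ = 2.3625 × 17.6 = 41.58 hours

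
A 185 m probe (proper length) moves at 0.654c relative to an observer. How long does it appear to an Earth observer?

Proper length L₀ = 185 m
γ = 1/√(1 - 0.654²) = 1.3219
L = L₀/γ = 185/1.3219 = 140.0 m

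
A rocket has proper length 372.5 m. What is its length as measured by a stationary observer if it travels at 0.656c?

Proper length L₀ = 372.5 m
γ = 1/√(1 - 0.656²) = 1.325
L = L₀/γ = 372.5/1.325 = 281.1 m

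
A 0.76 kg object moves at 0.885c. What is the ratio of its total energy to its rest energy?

E = γmc², E₀ = mc²
E/E₀ = γ = 1/√(1 - 0.885²) = 2.148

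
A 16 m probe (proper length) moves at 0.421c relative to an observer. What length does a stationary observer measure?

Proper length L₀ = 16 m
γ = 1/√(1 - 0.421²) = 1.1025
L = L₀/γ = 16/1.1025 = 14.51 m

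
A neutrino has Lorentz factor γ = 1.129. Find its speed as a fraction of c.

From γ = 1/√(1 - v²/c²):
1/γ² = 1/1.129² = 0.7845
v²/c² = 1 - 0.7845 = 0.2155
v/c = √(0.2155) = 0.4642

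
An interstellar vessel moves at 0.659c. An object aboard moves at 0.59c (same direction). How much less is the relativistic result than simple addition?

Classical: u' + v = 0.59 + 0.659 = 1.249c
Relativistic: u = (0.59 + 0.659)/(1 + 0.38881) = 1.249/1.38881 = 0.8993c
Difference: 1.249 - 0.8993 = 0.3497c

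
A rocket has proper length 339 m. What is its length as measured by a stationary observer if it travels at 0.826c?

Proper length L₀ = 339 m
γ = 1/√(1 - 0.826²) = 1.774
L = L₀/γ = 339/1.774 = 191.1 m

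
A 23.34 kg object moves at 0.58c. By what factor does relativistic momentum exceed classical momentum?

p_rel = γmv, p_class = mv
Ratio = γ = 1/√(1 - 0.58²) = 1.228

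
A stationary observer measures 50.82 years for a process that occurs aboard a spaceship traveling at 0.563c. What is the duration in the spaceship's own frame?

Dilated time Δt = 50.82 years
γ = 1/√(1 - 0.563²) = 1.210
Δt₀ = Δt/γ = 50.82/1.210 = 42.00 years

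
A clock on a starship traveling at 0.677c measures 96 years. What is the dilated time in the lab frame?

Proper time Δt₀ = 96 years
γ = 1/√(1 - 0.677²) = 1.3587
Δt = γΔt₀ = 1.3587 × 96 = 130.4 years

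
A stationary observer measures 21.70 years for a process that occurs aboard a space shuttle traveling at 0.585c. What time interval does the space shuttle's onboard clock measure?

Dilated time Δt = 21.70 years
γ = 1/√(1 - 0.585²) = 1.233
Δt₀ = Δt/γ = 21.70/1.233 = 17.60 years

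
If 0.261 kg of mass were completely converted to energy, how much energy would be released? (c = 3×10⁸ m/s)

Using E = mc²:
c² = (3×10⁸)² = 9×10¹⁶ m²/s²
E = 0.261 × 9×10¹⁶ = 2.349×10¹⁶ J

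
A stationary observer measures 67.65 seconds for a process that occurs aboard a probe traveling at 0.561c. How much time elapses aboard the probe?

Dilated time Δt = 67.65 seconds
γ = 1/√(1 - 0.561²) = 1.208
Δt₀ = Δt/γ = 67.65/1.208 = 56.00 seconds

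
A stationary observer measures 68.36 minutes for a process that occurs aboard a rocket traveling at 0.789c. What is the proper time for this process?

Dilated time Δt = 68.36 minutes
γ = 1/√(1 - 0.789²) = 1.6276
Δt₀ = Δt/γ = 68.36/1.6276 = 42.00 minutes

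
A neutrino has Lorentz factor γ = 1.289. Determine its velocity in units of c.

From γ = 1/√(1 - v²/c²):
1/γ² = 1/1.289² = 0.6019
v²/c² = 1 - 0.6019 = 0.3981
v/c = √(0.3981) = 0.6310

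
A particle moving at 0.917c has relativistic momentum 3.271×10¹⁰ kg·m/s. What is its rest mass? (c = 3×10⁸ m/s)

γ = 1/√(1 - 0.917²) = 2.507
v = 0.917 × 3×10⁸ = 2.751×10⁸ m/s
m = p/(γv) = 3.271×10¹⁰/(2.507 × 2.751×10⁸) = 47.43 kg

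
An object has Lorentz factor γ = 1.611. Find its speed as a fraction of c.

From γ = 1/√(1 - v²/c²):
1/γ² = 1/1.611² = 0.3853
v²/c² = 1 - 0.3853 = 0.6147
v/c = √(0.6147) = 0.7840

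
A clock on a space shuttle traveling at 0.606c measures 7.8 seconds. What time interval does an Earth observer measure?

Proper time Δt₀ = 7.8 seconds
γ = 1/√(1 - 0.606²) = 1.25713
Δt = γΔt₀ = 1.25713 × 7.8 = 9.806 seconds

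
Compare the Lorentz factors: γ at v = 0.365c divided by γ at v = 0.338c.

γ₁ = 1/√(1 - 0.365²) = 1.0741
γ₂ = 1/√(1 - 0.338²) = 1.0625
γ₁/γ₂ = 1.0741/1.0625 = 1.011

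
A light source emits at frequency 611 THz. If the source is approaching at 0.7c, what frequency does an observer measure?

β = v/c = 0.7
(1+β)/(1-β) = 1.7/0.3 = 5.6667
Doppler factor = √(5.6667) = 2.380
f_obs = 611 × 2.380 = 1454 THz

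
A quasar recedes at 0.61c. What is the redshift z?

β = 0.61
(1+β)/(1-β) = 1.61/0.39 = 4.128
√(4.128) = 2.032
z = 2.032 - 1 = 1.032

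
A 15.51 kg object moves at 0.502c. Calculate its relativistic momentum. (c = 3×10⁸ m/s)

γ = 1/√(1 - 0.502²) = 1.1562
v = 0.502 × 3×10⁸ = 1.506×10⁸ m/s
p = γmv = 1.1562 × 15.51 × 1.506×10⁸ = 2.701×10⁹ kg·m/s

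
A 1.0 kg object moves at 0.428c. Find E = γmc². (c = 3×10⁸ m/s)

γ = 1/√(1 - 0.428²) = 1.10647
mc² = 1.0 × (3×10⁸)² = 9.000×10¹⁶ J
E = γmc² = 1.10647 × 9.000×10¹⁶ = 9.958×10¹⁶ J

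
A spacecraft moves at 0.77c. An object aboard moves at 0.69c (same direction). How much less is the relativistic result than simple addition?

Classical: u' + v = 0.69 + 0.77 = 1.46c
Relativistic: u = (0.69 + 0.77)/(1 + 0.5313) = 1.46/1.5313 = 0.9534c
Difference: 1.46 - 0.9534 = 0.5066c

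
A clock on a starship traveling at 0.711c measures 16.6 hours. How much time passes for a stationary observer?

Proper time Δt₀ = 16.6 hours
γ = 1/√(1 - 0.711²) = 1.422
Δt = γΔt₀ = 1.422 × 16.6 = 23.61 hours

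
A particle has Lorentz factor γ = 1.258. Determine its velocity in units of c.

From γ = 1/√(1 - v²/c²):
1/γ² = 1/1.258² = 0.6319
v²/c² = 1 - 0.6319 = 0.3681
v/c = √(0.3681) = 0.6067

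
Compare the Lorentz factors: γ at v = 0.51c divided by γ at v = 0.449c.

γ₁ = 1/√(1 - 0.51²) = 1.163
γ₂ = 1/√(1 - 0.449²) = 1.119
γ₁/γ₂ = 1.163/1.119 = 1.039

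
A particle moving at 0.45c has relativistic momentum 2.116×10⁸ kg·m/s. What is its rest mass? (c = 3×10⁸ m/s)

γ = 1/√(1 - 0.45²) = 1.1198
v = 0.45 × 3×10⁸ = 1.350×10⁸ m/s
m = p/(γv) = 2.116×10⁸/(1.1198 × 1.350×10⁸) = 1.400 kg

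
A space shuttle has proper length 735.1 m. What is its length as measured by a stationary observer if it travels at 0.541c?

Proper length L₀ = 735.1 m
γ = 1/√(1 - 0.541²) = 1.18903
L = L₀/γ = 735.1/1.18903 = 618.2 m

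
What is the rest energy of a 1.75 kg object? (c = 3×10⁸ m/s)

c² = (3×10⁸)² = 9.000×10¹⁶ m²/s²
E₀ = mc² = 1.75 × 9.000×10¹⁶ = 1.575×10¹⁷ J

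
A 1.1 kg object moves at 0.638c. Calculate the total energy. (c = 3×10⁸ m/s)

γ = 1/√(1 - 0.638²) = 1.299
mc² = 1.1 × (3×10⁸)² = 9.900×10¹⁶ J
E = γmc² = 1.299 × 9.900×10¹⁶ = 1.286×10¹⁷ J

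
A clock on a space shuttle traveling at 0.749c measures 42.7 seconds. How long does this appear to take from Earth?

Proper time Δt₀ = 42.7 seconds
γ = 1/√(1 - 0.749²) = 1.5093
Δt = γΔt₀ = 1.5093 × 42.7 = 64.45 seconds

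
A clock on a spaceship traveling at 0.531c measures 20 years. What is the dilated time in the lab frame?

Proper time Δt₀ = 20 years
γ = 1/√(1 - 0.531²) = 1.180
Δt = γΔt₀ = 1.180 × 20 = 23.60 years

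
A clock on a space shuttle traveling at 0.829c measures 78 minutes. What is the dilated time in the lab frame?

Proper time Δt₀ = 78 minutes
γ = 1/√(1 - 0.829²) = 1.788
Δt = γΔt₀ = 1.788 × 78 = 139.5 minutes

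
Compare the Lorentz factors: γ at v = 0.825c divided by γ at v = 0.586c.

γ₁ = 1/√(1 - 0.825²) = 1.769
γ₂ = 1/√(1 - 0.586²) = 1.234
γ₁/γ₂ = 1.769/1.234 = 1.434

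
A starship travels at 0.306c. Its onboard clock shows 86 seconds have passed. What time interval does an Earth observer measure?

Proper time Δt₀ = 86 seconds
γ = 1/√(1 - 0.306²) = 1.0504
Δt = γΔt₀ = 1.0504 × 86 = 90.33 seconds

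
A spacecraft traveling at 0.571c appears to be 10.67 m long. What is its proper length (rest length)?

Contracted length L = 10.67 m
γ = 1/√(1 - 0.571²) = 1.218
L₀ = γL = 1.218 × 10.67 = 13.00 m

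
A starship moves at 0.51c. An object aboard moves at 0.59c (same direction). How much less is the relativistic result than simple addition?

Classical: u' + v = 0.59 + 0.51 = 1.1c
Relativistic: u = (0.59 + 0.51)/(1 + 0.3009) = 1.1/1.3009 = 0.8456c
Difference: 1.1 - 0.8456 = 0.2544c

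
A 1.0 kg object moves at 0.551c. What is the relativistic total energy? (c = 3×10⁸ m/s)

γ = 1/√(1 - 0.551²) = 1.198
mc² = 1.0 × (3×10⁸)² = 9.000×10¹⁶ J
E = γmc² = 1.198 × 9.000×10¹⁶ = 1.078×10¹⁷ J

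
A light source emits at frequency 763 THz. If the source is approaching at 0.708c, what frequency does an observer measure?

β = v/c = 0.708
(1+β)/(1-β) = 1.708/0.292 = 5.849
Doppler factor = √(5.849) = 2.4185
f_obs = 763 × 2.4185 = 1845 THz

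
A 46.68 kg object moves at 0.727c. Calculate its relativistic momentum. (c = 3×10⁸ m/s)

γ = 1/√(1 - 0.727²) = 1.4564
v = 0.727 × 3×10⁸ = 2.181×10⁸ m/s
p = γmv = 1.4564 × 46.68 × 2.181×10⁸ = 1.483×10¹⁰ kg·m/s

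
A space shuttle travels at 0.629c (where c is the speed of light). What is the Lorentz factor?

v/c = 0.629, so (v/c)² = 0.395641
1 - (v/c)² = 0.604359
γ = 1/√(0.604359) = 1.286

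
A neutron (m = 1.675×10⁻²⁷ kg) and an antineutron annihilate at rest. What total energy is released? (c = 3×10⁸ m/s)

Both particles have the same rest mass, so total mass = 2m
E = 2m·c² = 2 × 1.675×10⁻²⁷ × (3×10⁸)²
= 2 × 1.675×10⁻²⁷ × 9×10¹⁶
= 3.015×10⁻¹⁰ J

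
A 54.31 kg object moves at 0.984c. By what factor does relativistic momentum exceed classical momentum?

p_rel = γmv, p_class = mv
Ratio = γ = 1/√(1 - 0.984²) = 5.613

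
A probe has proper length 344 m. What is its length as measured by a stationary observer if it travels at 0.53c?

Proper length L₀ = 344 m
γ = 1/√(1 - 0.53²) = 1.1792
L = L₀/γ = 344/1.1792 = 291.7 m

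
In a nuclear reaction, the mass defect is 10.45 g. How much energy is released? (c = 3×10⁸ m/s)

Convert mass defect: Δm = 10.45 g = 0.01045 kg
E = Δm·c² = 0.01045 × (3×10⁸)²
= 0.01045 × 9×10¹⁶ = 9.405×10¹⁴ J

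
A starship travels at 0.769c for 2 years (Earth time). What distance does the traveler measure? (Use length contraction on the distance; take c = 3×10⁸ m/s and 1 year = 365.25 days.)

Earth distance: d = v × t = 0.769c × 2 yr = 1.4561×10¹⁶ m
γ = 1.5643
d' = d/γ = 1.4561×10¹⁶/1.5643 = 9.308×10¹⁵ m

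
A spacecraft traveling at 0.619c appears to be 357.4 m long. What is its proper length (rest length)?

Contracted length L = 357.4 m
γ = 1/√(1 - 0.619²) = 1.2733
L₀ = γL = 1.2733 × 357.4 = 455.1 m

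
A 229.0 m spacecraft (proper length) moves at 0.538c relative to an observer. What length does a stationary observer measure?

Proper length L₀ = 229.0 m
γ = 1/√(1 - 0.538²) = 1.1863
L = L₀/γ = 229.0/1.1863 = 193.0 m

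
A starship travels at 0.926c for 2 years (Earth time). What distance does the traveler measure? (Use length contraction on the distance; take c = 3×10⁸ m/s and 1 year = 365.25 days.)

Earth distance: d = v × t = 0.926c × 2 yr = 1.7533×10¹⁶ m
γ = 2.6488
d' = d/γ = 1.7533×10¹⁶/2.6488 = 6.619×10¹⁵ m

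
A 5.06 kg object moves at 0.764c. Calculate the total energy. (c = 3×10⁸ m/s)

γ = 1/√(1 - 0.764²) = 1.5499
mc² = 5.06 × (3×10⁸)² = 4.554×10¹⁷ J
E = γmc² = 1.5499 × 4.554×10¹⁷ = 7.058×10¹⁷ J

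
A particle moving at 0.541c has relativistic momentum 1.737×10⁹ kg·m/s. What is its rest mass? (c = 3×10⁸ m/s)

γ = 1/√(1 - 0.541²) = 1.189
v = 0.541 × 3×10⁸ = 1.623×10⁸ m/s
m = p/(γv) = 1.737×10⁹/(1.189 × 1.623×10⁸) = 9.001 kg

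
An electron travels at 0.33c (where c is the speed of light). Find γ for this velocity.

v/c = 0.33, so (v/c)² = 0.1089
1 - (v/c)² = 0.8911
γ = 1/√(0.8911) = 1.059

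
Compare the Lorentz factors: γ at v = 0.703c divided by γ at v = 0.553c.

γ₁ = 1/√(1 - 0.703²) = 1.406
γ₂ = 1/√(1 - 0.553²) = 1.200
γ₁/γ₂ = 1.406/1.200 = 1.172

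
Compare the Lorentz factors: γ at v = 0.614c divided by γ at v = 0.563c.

γ₁ = 1/√(1 - 0.614²) = 1.267
γ₂ = 1/√(1 - 0.563²) = 1.210
γ₁/γ₂ = 1.267/1.210 = 1.047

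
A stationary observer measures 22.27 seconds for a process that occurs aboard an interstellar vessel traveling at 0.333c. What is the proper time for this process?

Dilated time Δt = 22.27 seconds
γ = 1/√(1 - 0.333²) = 1.0605
Δt₀ = Δt/γ = 22.27/1.0605 = 21.00 seconds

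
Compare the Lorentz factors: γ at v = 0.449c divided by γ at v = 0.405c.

γ₁ = 1/√(1 - 0.449²) = 1.119
γ₂ = 1/√(1 - 0.405²) = 1.094
γ₁/γ₂ = 1.119/1.094 = 1.023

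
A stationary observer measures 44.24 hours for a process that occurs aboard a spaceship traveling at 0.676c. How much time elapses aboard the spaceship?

Dilated time Δt = 44.24 hours
γ = 1/√(1 - 0.676²) = 1.357
Δt₀ = Δt/γ = 44.24/1.357 = 32.60 hours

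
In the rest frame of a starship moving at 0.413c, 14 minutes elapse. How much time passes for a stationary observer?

Proper time Δt₀ = 14 minutes
γ = 1/√(1 - 0.413²) = 1.098
Δt = γΔt₀ = 1.098 × 14 = 15.37 minutes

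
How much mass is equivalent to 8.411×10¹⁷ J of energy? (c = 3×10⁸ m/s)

From E = mc², we get m = E/c²
c² = (3×10⁸)² = 9×10¹⁶ m²/s²
m = 8.411×10¹⁷ / 9×10¹⁶ = 9.346 kg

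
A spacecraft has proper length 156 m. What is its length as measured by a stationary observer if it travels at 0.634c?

Proper length L₀ = 156 m
γ = 1/√(1 - 0.634²) = 1.293
L = L₀/γ = 156/1.293 = 120.6 m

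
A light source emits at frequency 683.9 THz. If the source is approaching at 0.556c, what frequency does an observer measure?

β = v/c = 0.556
(1+β)/(1-β) = 1.556/0.444 = 3.505
Doppler factor = √(3.505) = 1.872
f_obs = 683.9 × 1.872 = 1280 THz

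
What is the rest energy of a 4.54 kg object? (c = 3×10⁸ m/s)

c² = (3×10⁸)² = 9.000×10¹⁶ m²/s²
E₀ = mc² = 4.54 × 9.000×10¹⁶ = 4.086×10¹⁷ J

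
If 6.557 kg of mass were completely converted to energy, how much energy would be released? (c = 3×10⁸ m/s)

Using E = mc²:
c² = (3×10⁸)² = 9×10¹⁶ m²/s²
E = 6.557 × 9×10¹⁶ = 5.901×10¹⁷ J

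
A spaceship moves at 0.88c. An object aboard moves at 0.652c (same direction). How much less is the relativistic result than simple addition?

Classical: u' + v = 0.652 + 0.88 = 1.532c
Relativistic: u = (0.652 + 0.88)/(1 + 0.57376) = 1.532/1.57376 = 0.9735c
Difference: 1.532 - 0.9735 = 0.5585c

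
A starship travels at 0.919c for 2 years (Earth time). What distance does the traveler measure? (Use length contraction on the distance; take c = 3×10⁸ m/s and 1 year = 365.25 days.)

Earth distance: d = v × t = 0.919c × 2 yr = 1.74009×10¹⁶ m
γ = 2.53641
d' = d/γ = 1.74009×10¹⁶/2.53641 = 6.860×10¹⁵ m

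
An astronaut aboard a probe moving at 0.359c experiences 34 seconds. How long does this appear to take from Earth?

Proper time Δt₀ = 34 seconds
γ = 1/√(1 - 0.359²) = 1.0714
Δt = γΔt₀ = 1.0714 × 34 = 36.43 seconds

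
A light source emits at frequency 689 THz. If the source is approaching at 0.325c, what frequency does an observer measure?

β = v/c = 0.325
(1+β)/(1-β) = 1.325/0.675 = 1.963
Doppler factor = √(1.963) = 1.401
f_obs = 689 × 1.401 = 965.3 THz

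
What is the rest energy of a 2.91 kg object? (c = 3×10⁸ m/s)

c² = (3×10⁸)² = 9.000×10¹⁶ m²/s²
E₀ = mc² = 2.91 × 9.000×10¹⁶ = 2.619×10¹⁷ J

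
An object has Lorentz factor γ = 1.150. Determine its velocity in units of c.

From γ = 1/√(1 - v²/c²):
1/γ² = 1/1.150² = 0.75614
v²/c² = 1 - 0.75614 = 0.24386
v/c = √(0.24386) = 0.4938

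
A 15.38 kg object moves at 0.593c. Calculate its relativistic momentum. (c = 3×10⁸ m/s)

γ = 1/√(1 - 0.593²) = 1.242
v = 0.593 × 3×10⁸ = 1.779×10⁸ m/s
p = γmv = 1.242 × 15.38 × 1.779×10⁸ = 3.398×10⁹ kg·m/s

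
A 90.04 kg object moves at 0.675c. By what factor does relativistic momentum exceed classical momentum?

p_rel = γmv, p_class = mv
Ratio = γ = 1/√(1 - 0.675²) = 1.355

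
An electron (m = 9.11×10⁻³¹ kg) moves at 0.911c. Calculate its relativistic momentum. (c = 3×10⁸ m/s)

γ = 1/√(1 - 0.911²) = 2.4248
v = 0.911 × 3×10⁸ = 2.733×10⁸ m/s
p = γmv = 2.4248 × 9.11×10⁻³¹ × 2.733×10⁸ = 6.037×10⁻²² kg·m/s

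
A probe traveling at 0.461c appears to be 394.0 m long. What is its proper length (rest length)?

Contracted length L = 394.0 m
γ = 1/√(1 - 0.461²) = 1.127
L₀ = γL = 1.127 × 394.0 = 444.0 m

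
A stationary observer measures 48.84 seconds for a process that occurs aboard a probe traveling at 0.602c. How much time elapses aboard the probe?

Dilated time Δt = 48.84 seconds
γ = 1/√(1 - 0.602²) = 1.2524
Δt₀ = Δt/γ = 48.84/1.2524 = 39.00 seconds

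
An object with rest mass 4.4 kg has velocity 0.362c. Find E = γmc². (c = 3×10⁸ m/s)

γ = 1/√(1 - 0.362²) = 1.0728
mc² = 4.4 × (3×10⁸)² = 3.960×10¹⁷ J
E = γmc² = 1.0728 × 3.960×10¹⁷ = 4.248×10¹⁷ J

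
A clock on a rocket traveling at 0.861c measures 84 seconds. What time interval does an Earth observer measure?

Proper time Δt₀ = 84 seconds
γ = 1/√(1 - 0.861²) = 1.9662
Δt = γΔt₀ = 1.9662 × 84 = 165.2 seconds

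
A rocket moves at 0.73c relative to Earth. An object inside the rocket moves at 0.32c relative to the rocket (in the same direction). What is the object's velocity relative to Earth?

u = (u' + v)/(1 + u'v/c²)
Numerator: 0.32 + 0.73 = 1.05
Denominator: 1 + 0.2336 = 1.2336
u = 1.05/1.2336 = 0.8512c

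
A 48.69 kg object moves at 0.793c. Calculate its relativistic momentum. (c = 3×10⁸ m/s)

γ = 1/√(1 - 0.793²) = 1.641
v = 0.793 × 3×10⁸ = 2.379×10⁸ m/s
p = γmv = 1.641 × 48.69 × 2.379×10⁸ = 1.901×10¹⁰ kg·m/s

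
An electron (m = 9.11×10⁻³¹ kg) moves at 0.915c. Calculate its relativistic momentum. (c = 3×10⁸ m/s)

γ = 1/√(1 - 0.915²) = 2.4786
v = 0.915 × 3×10⁸ = 2.745×10⁸ m/s
p = γmv = 2.4786 × 9.11×10⁻³¹ × 2.745×10⁸ = 6.198×10⁻²² kg·m/s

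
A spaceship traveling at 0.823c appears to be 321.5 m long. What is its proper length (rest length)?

Contracted length L = 321.5 m
γ = 1/√(1 - 0.823²) = 1.7604
L₀ = γL = 1.7604 × 321.5 = 566.0 m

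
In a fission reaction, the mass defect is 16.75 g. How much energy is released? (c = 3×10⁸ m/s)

Convert mass defect: Δm = 16.75 g = 0.01675 kg
E = Δm·c² = 0.01675 × (3×10⁸)²
= 0.01675 × 9×10¹⁶ = 1.508×10¹⁵ J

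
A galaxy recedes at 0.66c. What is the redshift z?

β = 0.66
(1+β)/(1-β) = 1.66/0.34 = 4.882
√(4.882) = 2.210
z = 2.210 - 1 = 1.210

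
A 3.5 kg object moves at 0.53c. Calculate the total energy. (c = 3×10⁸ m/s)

γ = 1/√(1 - 0.53²) = 1.17925
mc² = 3.5 × (3×10⁸)² = 3.150×10¹⁷ J
E = γmc² = 1.17925 × 3.150×10¹⁷ = 3.715×10¹⁷ J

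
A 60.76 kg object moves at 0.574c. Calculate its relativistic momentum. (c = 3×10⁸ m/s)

γ = 1/√(1 - 0.574²) = 1.221
v = 0.574 × 3×10⁸ = 1.722×10⁸ m/s
p = γmv = 1.221 × 60.76 × 1.722×10⁸ = 1.278×10¹⁰ kg·m/s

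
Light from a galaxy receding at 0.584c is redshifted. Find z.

β = 0.584
(1+β)/(1-β) = 1.584/0.416 = 3.8077
√(3.8077) = 1.9513
z = 1.9513 - 1 = 0.9513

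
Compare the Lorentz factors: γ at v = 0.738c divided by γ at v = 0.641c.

γ₁ = 1/√(1 - 0.738²) = 1.482
γ₂ = 1/√(1 - 0.641²) = 1.303
γ₁/γ₂ = 1.482/1.303 = 1.137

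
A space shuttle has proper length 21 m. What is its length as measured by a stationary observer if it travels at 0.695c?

Proper length L₀ = 21 m
γ = 1/√(1 - 0.695²) = 1.391
L = L₀/γ = 21/1.391 = 15.10 m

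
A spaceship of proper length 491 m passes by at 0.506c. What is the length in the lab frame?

Proper length L₀ = 491 m
γ = 1/√(1 - 0.506²) = 1.1594
L = L₀/γ = 491/1.1594 = 423.5 m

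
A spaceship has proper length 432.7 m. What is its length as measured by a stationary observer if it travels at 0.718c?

Proper length L₀ = 432.7 m
γ = 1/√(1 - 0.718²) = 1.4367
L = L₀/γ = 432.7/1.4367 = 301.2 m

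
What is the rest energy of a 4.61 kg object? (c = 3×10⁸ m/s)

c² = (3×10⁸)² = 9.000×10¹⁶ m²/s²
E₀ = mc² = 4.61 × 9.000×10¹⁶ = 4.149×10¹⁷ J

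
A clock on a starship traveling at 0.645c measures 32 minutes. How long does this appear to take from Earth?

Proper time Δt₀ = 32 minutes
γ = 1/√(1 - 0.645²) = 1.30859
Δt = γΔt₀ = 1.30859 × 32 = 41.87 minutes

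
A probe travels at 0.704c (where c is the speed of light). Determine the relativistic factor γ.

v/c = 0.704, so (v/c)² = 0.495616
1 - (v/c)² = 0.504384
γ = 1/√(0.504384) = 1.408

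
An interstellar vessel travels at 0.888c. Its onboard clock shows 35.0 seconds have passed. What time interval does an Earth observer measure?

Proper time Δt₀ = 35.0 seconds
γ = 1/√(1 - 0.888²) = 2.1747
Δt = γΔt₀ = 2.1747 × 35.0 = 76.11 seconds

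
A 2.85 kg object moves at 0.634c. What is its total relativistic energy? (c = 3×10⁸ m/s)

γ = 1/√(1 - 0.634²) = 1.293
mc² = 2.85 × (3×10⁸)² = 2.565×10¹⁷ J
E = γmc² = 1.293 × 2.565×10¹⁷ = 3.317×10¹⁷ J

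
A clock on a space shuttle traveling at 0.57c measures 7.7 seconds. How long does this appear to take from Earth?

Proper time Δt₀ = 7.7 seconds
γ = 1/√(1 - 0.57²) = 1.217
Δt = γΔt₀ = 1.217 × 7.7 = 9.371 seconds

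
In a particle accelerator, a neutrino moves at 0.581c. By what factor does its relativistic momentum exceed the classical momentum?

p_rel = γmv, p_class = mv
Ratio = γ = 1/√(1 - 0.581²)
= 1/√(0.662439) = 1.229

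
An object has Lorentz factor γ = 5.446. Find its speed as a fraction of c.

From γ = 1/√(1 - v²/c²):
1/γ² = 1/5.446² = 0.03372
v²/c² = 1 - 0.03372 = 0.9663
v/c = √(0.9663) = 0.9830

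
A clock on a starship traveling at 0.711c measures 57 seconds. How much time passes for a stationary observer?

Proper time Δt₀ = 57 seconds
γ = 1/√(1 - 0.711²) = 1.4221
Δt = γΔt₀ = 1.4221 × 57 = 81.06 seconds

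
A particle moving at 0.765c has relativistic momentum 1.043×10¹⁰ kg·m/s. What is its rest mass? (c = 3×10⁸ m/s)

γ = 1/√(1 - 0.765²) = 1.5527
v = 0.765 × 3×10⁸ = 2.295×10⁸ m/s
m = p/(γv) = 1.043×10¹⁰/(1.5527 × 2.295×10⁸) = 29.27 kg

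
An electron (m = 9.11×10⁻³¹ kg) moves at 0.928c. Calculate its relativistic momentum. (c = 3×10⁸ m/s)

γ = 1/√(1 - 0.928²) = 2.684
v = 0.928 × 3×10⁸ = 2.784×10⁸ m/s
p = γmv = 2.684 × 9.11×10⁻³¹ × 2.784×10⁸ = 6.807×10⁻²² kg·m/s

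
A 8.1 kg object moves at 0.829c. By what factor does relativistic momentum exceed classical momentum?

p_rel = γmv, p_class = mv
Ratio = γ = 1/√(1 - 0.829²) = 1.788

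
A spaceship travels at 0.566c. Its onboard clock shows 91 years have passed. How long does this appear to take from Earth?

Proper time Δt₀ = 91 years
γ = 1/√(1 - 0.566²) = 1.213
Δt = γΔt₀ = 1.213 × 91 = 110.4 years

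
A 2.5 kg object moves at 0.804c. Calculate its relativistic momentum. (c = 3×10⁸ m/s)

γ = 1/√(1 - 0.804²) = 1.682
v = 0.804 × 3×10⁸ = 2.412×10⁸ m/s
p = γmv = 1.682 × 2.5 × 2.412×10⁸ = 1.014×10⁹ kg·m/s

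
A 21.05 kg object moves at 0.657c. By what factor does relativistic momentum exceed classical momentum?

p_rel = γmv, p_class = mv
Ratio = γ = 1/√(1 - 0.657²) = 1.326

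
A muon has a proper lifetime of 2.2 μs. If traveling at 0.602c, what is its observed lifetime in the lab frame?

Proper lifetime τ₀ = 2.2 μs
γ = 1/√(1 - 0.602²) = 1.2524
τ = γτ₀ = 1.2524 × 2.2 μs = 2.755 μs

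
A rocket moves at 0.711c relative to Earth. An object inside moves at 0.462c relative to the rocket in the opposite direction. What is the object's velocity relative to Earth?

Object's velocity in rocket frame is u' = -0.462c
u = (u' + v)/(1 + u'v/c²) = (v - 0.462)/(1 - 0.462·v/c²)
Numerator: 0.711 - 0.462 = 0.249
Denominator: 1 - 0.328482 = 0.671518
u = 0.249/0.671518 = 0.3708c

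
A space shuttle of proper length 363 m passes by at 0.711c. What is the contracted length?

Proper length L₀ = 363 m
γ = 1/√(1 - 0.711²) = 1.422
L = L₀/γ = 363/1.422 = 255.3 m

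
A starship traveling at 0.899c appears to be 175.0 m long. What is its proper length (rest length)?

Contracted length L = 175.0 m
γ = 1/√(1 - 0.899²) = 2.2834
L₀ = γL = 2.2834 × 175.0 = 399.6 m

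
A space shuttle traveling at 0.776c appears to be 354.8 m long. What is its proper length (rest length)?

Contracted length L = 354.8 m
γ = 1/√(1 - 0.776²) = 1.5855
L₀ = γL = 1.5855 × 354.8 = 562.5 m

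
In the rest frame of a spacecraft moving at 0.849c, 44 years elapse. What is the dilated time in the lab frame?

Proper time Δt₀ = 44 years
γ = 1/√(1 - 0.849²) = 1.8925
Δt = γΔt₀ = 1.8925 × 44 = 83.27 years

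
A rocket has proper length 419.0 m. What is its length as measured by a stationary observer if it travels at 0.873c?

Proper length L₀ = 419.0 m
γ = 1/√(1 - 0.873²) = 2.050
L = L₀/γ = 419.0/2.050 = 204.4 m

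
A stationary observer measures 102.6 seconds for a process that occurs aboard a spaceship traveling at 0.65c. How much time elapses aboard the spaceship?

Dilated time Δt = 102.6 seconds
γ = 1/√(1 - 0.65²) = 1.3159
Δt₀ = Δt/γ = 102.6/1.3159 = 77.97 seconds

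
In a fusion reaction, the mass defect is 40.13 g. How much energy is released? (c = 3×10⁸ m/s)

Convert mass defect: Δm = 40.13 g = 0.04013 kg
E = Δm·c² = 0.04013 × (3×10⁸)²
= 0.04013 × 9×10¹⁶ = 3.612×10¹⁵ J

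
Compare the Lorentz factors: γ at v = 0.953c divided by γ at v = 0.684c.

γ₁ = 1/√(1 - 0.953²) = 3.301
γ₂ = 1/√(1 - 0.684²) = 1.371
γ₁/γ₂ = 3.301/1.371 = 2.408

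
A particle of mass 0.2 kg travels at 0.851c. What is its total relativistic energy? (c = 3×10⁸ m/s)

γ = 1/√(1 - 0.851²) = 1.904
mc² = 0.2 × (3×10⁸)² = 1.800×10¹⁶ J
E = γmc² = 1.904 × 1.800×10¹⁶ = 3.427×10¹⁶ J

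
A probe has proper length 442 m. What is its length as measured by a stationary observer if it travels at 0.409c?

Proper length L₀ = 442 m
γ = 1/√(1 - 0.409²) = 1.096
L = L₀/γ = 442/1.096 = 403.3 m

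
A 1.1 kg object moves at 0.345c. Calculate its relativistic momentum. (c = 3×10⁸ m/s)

γ = 1/√(1 - 0.345²) = 1.065
v = 0.345 × 3×10⁸ = 1.035×10⁸ m/s
p = γmv = 1.065 × 1.1 × 1.035×10⁸ = 1.213×10⁸ kg·m/s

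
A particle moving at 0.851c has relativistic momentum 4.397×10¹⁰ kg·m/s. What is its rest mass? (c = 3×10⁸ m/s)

γ = 1/√(1 - 0.851²) = 1.9042
v = 0.851 × 3×10⁸ = 2.553×10⁸ m/s
m = p/(γv) = 4.397×10¹⁰/(1.9042 × 2.553×10⁸) = 90.45 kg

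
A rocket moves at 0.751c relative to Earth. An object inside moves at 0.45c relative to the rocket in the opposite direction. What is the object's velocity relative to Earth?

Object's velocity in rocket frame is u' = -0.45c
u = (u' + v)/(1 + u'v/c²) = (v - 0.45)/(1 - 0.45·v/c²)
Numerator: 0.751 - 0.45 = 0.301
Denominator: 1 - 0.33795 = 0.66205
u = 0.301/0.66205 = 0.4546c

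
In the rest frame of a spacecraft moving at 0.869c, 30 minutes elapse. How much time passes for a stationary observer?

Proper time Δt₀ = 30 minutes
γ = 1/√(1 - 0.869²) = 2.021
Δt = γΔt₀ = 2.021 × 30 = 60.63 minutes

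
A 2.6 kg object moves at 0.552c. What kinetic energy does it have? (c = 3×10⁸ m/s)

γ = 1/√(1 - 0.552²) = 1.19926
γ - 1 = 0.19926
KE = (γ-1)mc² = 0.19926 × 2.6 × (3×10⁸)² = 4.663×10¹⁶ J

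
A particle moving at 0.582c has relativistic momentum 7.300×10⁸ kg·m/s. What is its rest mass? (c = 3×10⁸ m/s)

γ = 1/√(1 - 0.582²) = 1.2297
v = 0.582 × 3×10⁸ = 1.746×10⁸ m/s
m = p/(γv) = 7.300×10⁸/(1.2297 × 1.746×10⁸) = 3.400 kg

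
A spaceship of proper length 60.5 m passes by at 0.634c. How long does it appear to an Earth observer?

Proper length L₀ = 60.5 m
γ = 1/√(1 - 0.634²) = 1.293
L = L₀/γ = 60.5/1.293 = 46.79 m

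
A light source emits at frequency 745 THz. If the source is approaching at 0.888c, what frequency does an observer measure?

β = v/c = 0.888
(1+β)/(1-β) = 1.888/0.112 = 16.86
Doppler factor = √(16.86) = 4.106
f_obs = 745 × 4.106 = 3059 THz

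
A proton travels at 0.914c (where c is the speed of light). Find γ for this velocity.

v/c = 0.914, so (v/c)² = 0.835396
1 - (v/c)² = 0.164604
γ = 1/√(0.164604) = 2.465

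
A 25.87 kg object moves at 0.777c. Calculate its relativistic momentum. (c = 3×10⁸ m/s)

γ = 1/√(1 - 0.777²) = 1.58856
v = 0.777 × 3×10⁸ = 2.331×10⁸ m/s
p = γmv = 1.58856 × 25.87 × 2.331×10⁸ = 9.579×10⁹ kg·m/s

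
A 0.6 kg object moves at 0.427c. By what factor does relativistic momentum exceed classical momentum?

p_rel = γmv, p_class = mv
Ratio = γ = 1/√(1 - 0.427²) = 1.106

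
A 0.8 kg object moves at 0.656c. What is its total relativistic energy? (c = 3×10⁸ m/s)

γ = 1/√(1 - 0.656²) = 1.3249
mc² = 0.8 × (3×10⁸)² = 7.200×10¹⁶ J
E = γmc² = 1.3249 × 7.200×10¹⁶ = 9.539×10¹⁶ J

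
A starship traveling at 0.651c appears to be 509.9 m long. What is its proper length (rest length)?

Contracted length L = 509.9 m
γ = 1/√(1 - 0.651²) = 1.3174
L₀ = γL = 1.3174 × 509.9 = 671.7 m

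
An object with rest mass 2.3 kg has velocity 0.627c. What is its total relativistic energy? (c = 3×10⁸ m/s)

γ = 1/√(1 - 0.627²) = 1.2837
mc² = 2.3 × (3×10⁸)² = 2.070×10¹⁷ J
E = γmc² = 1.2837 × 2.070×10¹⁷ = 2.657×10¹⁷ J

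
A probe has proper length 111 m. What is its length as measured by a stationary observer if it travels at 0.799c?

Proper length L₀ = 111 m
γ = 1/√(1 - 0.799²) = 1.663
L = L₀/γ = 111/1.663 = 66.75 m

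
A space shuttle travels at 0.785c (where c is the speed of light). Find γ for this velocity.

v/c = 0.785, so (v/c)² = 0.616225
1 - (v/c)² = 0.383775
γ = 1/√(0.383775) = 1.614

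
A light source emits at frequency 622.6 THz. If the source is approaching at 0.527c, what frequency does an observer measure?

β = v/c = 0.527
(1+β)/(1-β) = 1.527/0.473 = 3.228
Doppler factor = √(3.228) = 1.797
f_obs = 622.6 × 1.797 = 1119 THz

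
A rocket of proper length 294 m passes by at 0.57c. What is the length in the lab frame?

Proper length L₀ = 294 m
γ = 1/√(1 - 0.57²) = 1.217
L = L₀/γ = 294/1.217 = 241.6 m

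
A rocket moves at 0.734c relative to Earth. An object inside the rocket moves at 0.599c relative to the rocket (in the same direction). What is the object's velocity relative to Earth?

u = (u' + v)/(1 + u'v/c²)
Numerator: 0.599 + 0.734 = 1.333
Denominator: 1 + 0.439666 = 1.439666
u = 1.333/1.439666 = 0.9259c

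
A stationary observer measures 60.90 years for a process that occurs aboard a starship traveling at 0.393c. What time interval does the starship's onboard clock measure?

Dilated time Δt = 60.90 years
γ = 1/√(1 - 0.393²) = 1.0875
Δt₀ = Δt/γ = 60.90/1.0875 = 56.00 years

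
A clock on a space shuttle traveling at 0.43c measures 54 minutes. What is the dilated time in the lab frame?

Proper time Δt₀ = 54 minutes
γ = 1/√(1 - 0.43²) = 1.1076
Δt = γΔt₀ = 1.1076 × 54 = 59.81 minutes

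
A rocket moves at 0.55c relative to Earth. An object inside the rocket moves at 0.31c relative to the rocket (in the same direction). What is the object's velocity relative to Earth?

u = (u' + v)/(1 + u'v/c²)
Numerator: 0.31 + 0.55 = 0.86
Denominator: 1 + 0.1705 = 1.1705
u = 0.86/1.1705 = 0.7347c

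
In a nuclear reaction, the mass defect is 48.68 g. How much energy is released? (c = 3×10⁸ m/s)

Convert mass defect: Δm = 48.68 g = 0.04868 kg
E = Δm·c² = 0.04868 × (3×10⁸)²
= 0.04868 × 9×10¹⁶ = 4.381×10¹⁵ J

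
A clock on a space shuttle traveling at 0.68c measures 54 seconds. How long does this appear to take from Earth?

Proper time Δt₀ = 54 seconds
γ = 1/√(1 - 0.68²) = 1.3639
Δt = γΔt₀ = 1.3639 × 54 = 73.65 seconds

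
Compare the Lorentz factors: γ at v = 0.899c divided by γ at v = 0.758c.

γ₁ = 1/√(1 - 0.899²) = 2.283
γ₂ = 1/√(1 - 0.758²) = 1.533
γ₁/γ₂ = 2.283/1.533 = 1.489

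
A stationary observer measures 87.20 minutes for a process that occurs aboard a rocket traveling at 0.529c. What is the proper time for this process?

Dilated time Δt = 87.20 minutes
γ = 1/√(1 - 0.529²) = 1.1784
Δt₀ = Δt/γ = 87.20/1.1784 = 74.00 minutes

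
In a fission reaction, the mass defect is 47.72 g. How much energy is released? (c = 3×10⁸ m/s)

Convert mass defect: Δm = 47.72 g = 0.04772 kg
E = Δm·c² = 0.04772 × (3×10⁸)²
= 0.04772 × 9×10¹⁶ = 4.295×10¹⁵ J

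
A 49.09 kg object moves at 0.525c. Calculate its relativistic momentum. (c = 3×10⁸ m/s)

γ = 1/√(1 - 0.525²) = 1.1749
v = 0.525 × 3×10⁸ = 1.575×10⁸ m/s
p = γmv = 1.1749 × 49.09 × 1.575×10⁸ = 9.084×10⁹ kg·m/s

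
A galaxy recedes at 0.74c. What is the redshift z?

β = 0.74
(1+β)/(1-β) = 1.74/0.26 = 6.692
√(6.692) = 2.587
z = 2.587 - 1 = 1.587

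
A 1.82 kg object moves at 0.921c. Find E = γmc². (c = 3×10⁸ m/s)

γ = 1/√(1 - 0.921²) = 2.567
mc² = 1.82 × (3×10⁸)² = 1.638×10¹⁷ J
E = γmc² = 2.567 × 1.638×10¹⁷ = 4.205×10¹⁷ J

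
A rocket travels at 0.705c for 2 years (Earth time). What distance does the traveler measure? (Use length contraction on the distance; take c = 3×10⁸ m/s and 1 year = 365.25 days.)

Earth distance: d = v × t = 0.705c × 2 yr = 1.3349×10¹⁶ m
γ = 1.4100
d' = d/γ = 1.3349×10¹⁶/1.4100 = 9.467×10¹⁵ m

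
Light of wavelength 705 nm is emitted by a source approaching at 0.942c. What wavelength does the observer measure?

β = 0.942
Wavelength Doppler factor = √(0.058/1.942) = √(0.02987) = 0.1728
λ_obs = 705 × 0.1728 = 121.8 nm (blueshift)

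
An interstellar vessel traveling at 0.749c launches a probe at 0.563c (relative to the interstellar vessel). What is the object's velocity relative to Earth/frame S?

u = (u' + v)/(1 + u'v/c²)
Numerator: 0.563 + 0.749 = 1.312
Denominator: 1 + 0.421687 = 1.421687
u = 1.312/1.421687 = 0.9228c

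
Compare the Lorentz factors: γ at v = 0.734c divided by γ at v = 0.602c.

γ₁ = 1/√(1 - 0.734²) = 1.472
γ₂ = 1/√(1 - 0.602²) = 1.252
γ₁/γ₂ = 1.472/1.252 = 1.176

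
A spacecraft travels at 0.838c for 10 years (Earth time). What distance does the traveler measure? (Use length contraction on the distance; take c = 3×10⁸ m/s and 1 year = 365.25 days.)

Earth distance: d = v × t = 0.838c × 10 yr = 7.9336×10¹⁶ m
γ = 1.8326
d' = d/γ = 7.9336×10¹⁶/1.8326 = 4.329×10¹⁶ m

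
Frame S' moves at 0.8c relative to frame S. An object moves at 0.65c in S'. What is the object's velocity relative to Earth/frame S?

u = (u' + v)/(1 + u'v/c²)
Numerator: 0.65 + 0.8 = 1.45
Denominator: 1 + 0.52 = 1.52
u = 1.45/1.52 = 0.9539c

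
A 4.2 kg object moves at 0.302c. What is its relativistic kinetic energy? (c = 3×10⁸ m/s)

γ = 1/√(1 - 0.302²) = 1.04898
γ - 1 = 0.04898
KE = (γ-1)mc² = 0.04898 × 4.2 × (3×10⁸)² = 1.851×10¹⁶ J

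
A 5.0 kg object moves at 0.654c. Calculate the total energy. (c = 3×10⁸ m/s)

γ = 1/√(1 - 0.654²) = 1.321887
mc² = 5.0 × (3×10⁸)² = 4.500×10¹⁷ J
E = γmc² = 1.321887 × 4.500×10¹⁷ = 5.948×10¹⁷ J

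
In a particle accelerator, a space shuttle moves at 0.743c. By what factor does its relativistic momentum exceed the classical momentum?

p_rel = γmv, p_class = mv
Ratio = γ = 1/√(1 - 0.743²)
= 1/√(0.447951) = 1.494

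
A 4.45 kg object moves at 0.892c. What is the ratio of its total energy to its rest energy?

E = γmc², E₀ = mc²
E/E₀ = γ = 1/√(1 - 0.892²) = 2.212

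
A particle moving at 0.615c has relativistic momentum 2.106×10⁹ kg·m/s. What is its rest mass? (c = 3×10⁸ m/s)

γ = 1/√(1 - 0.615²) = 1.2682
v = 0.615 × 3×10⁸ = 1.845×10⁸ m/s
m = p/(γv) = 2.106×10⁹/(1.2682 × 1.845×10⁸) = 9.001 kg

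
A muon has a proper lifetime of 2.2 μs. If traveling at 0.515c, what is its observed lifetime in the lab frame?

Proper lifetime τ₀ = 2.2 μs
γ = 1/√(1 - 0.515²) = 1.167
τ = γτ₀ = 1.167 × 2.2 μs = 2.567 μs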